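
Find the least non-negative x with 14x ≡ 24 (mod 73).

33

14⁻¹ ≡ 47 (mod 73) because 14·47 = 658 = 9·73 + 1.
So x ≡ 47·24 = 1128 ≡ 33 (mod 73).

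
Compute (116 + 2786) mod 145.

2

2786 − 19·145 = 31, so 2786 ≡ 31 (mod 145).
(116 + 31) mod 145 = 2.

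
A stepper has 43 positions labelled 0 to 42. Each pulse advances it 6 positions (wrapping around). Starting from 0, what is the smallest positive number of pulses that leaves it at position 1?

36

6·36 = 216 = 5·43 + 1, so 6⁻¹ ≡ 36 (mod 43).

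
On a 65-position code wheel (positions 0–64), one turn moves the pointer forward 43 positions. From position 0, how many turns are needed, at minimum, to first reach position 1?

65 = 1·43 + 22
43 = 1·22 + 21
22 = 1·21 + 1
21 = 21·1 + 0
Back-substituting gives 43·62 ≡ 1 (mod 65).

62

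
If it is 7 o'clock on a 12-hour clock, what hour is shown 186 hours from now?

186 mod 12 = 6 (since 15·12 = 180).
7 + 6 → 1 on a 12-hour dial.

1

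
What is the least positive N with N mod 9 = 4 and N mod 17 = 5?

22

x ≡ 4 (mod 9) gives x ∈ {4, 13, 22}.
The first of these with x mod 17 = 5 is 22.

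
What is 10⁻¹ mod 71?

71 = 7·10 + 1
10 = 10·1 + 0
Back-substituting gives 10·64 ≡ 1 (mod 71).

64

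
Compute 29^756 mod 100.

21

Successive squares of 29 mod 100: 29^1≡29, 29^2≡41, 29^4≡81, 29^8≡61, 29^16≡21, 29^32≡41, 29^64≡81, 29^128≡61, 29^256≡21, 29^512≡41.
756 = 4 + 16 + 32 + 64 + 128 + 512, so 29^756 ≡ 81·21·41·81·61·41 ≡ 21 (mod 100).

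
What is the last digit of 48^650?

4

Powers of 8 mod 10 repeat with period 4: 8, 4, 2, 6.
650 leaves remainder 2 on division by 4, so 48^650 ends in 4.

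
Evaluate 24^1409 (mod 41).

Successive squares of 24 mod 41: 24^1≡24, 24^2≡2, 24^4≡4, 24^8≡16, 24^16≡10, 24^32≡18, 24^64≡37, 24^128≡16, 24^256≡10, 24^512≡18, 24^1024≡37.
Since 1409 = 1 + 128 + 256 + 1024 in binary, 24^1409 ≡ 24·16·10·37 ≡ 15 (mod 41).

15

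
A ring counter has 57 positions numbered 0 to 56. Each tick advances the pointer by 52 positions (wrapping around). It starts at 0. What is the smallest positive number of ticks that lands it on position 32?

5

52⁻¹ ≡ 34 (mod 57) because 52·34 = 1768 = 31·57 + 1.
So x ≡ 34·32 = 1088 ≡ 5 (mod 57).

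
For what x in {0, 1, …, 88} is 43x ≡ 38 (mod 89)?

34

43⁻¹ ≡ 29 (mod 89) because 43·29 = 1247 = 14·89 + 1.
So x ≡ 29·38 = 1102 ≡ 34 (mod 89).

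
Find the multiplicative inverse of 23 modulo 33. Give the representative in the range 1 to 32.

23

23·23 = 529 = 16·33 + 1, so 23⁻¹ ≡ 23 (mod 33).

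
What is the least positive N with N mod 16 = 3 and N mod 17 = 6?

x ≡ 3 (mod 16) gives x ∈ {3, 19, 35, 51, 67, 83, 99, 115, …}.
The first of these with x mod 17 = 6 is 227.

227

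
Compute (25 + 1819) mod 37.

1819 mod 37 = 6 (since 49·37 = 1813).
(25 + 6) mod 37 = 31.

31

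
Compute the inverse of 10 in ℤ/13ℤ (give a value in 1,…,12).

4

10·4 = 40 = 3·13 + 1, so 10⁻¹ ≡ 4 (mod 13).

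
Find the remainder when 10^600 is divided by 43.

21

Successive squares of 10 mod 43: 10^1≡10, 10^2≡14, 10^4≡24, 10^8≡17, 10^16≡31, 10^32≡15, 10^64≡10, 10^128≡14, 10^256≡24, 10^512≡17.
600 = 8 + 16 + 64 + 512, so 10^600 ≡ 17·31·10·17 ≡ 21 (mod 43).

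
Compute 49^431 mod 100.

49

By repeated squaring mod 100: 49^1≡49, 49^2≡1, 49^4≡1, 49^8≡1, 49^16≡1, 49^32≡1, 49^64≡1, 49^128≡1, 49^256≡1.
431 = 1 + 2 + 4 + 8 + 32 + 128 + 256, so 49^431 ≡ 49·1·1·1·1·1·1 ≡ 49 (mod 100).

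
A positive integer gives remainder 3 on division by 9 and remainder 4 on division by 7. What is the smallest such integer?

39

x ≡ 4 (mod 7) gives x ∈ {4, 11, 18, 25, 32, 39}.
The first of these with x mod 9 = 3 is 39.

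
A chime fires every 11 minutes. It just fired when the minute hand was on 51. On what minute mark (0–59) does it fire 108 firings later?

39

108·11 = 1188.
1188 = 19·60 + 48, so 1188 mod 60 = 48.
(51 + 48) mod 60 = 39.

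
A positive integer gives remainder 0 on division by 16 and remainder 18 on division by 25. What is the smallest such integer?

368

x ≡ 0 (mod 16) gives x ∈ {0, 16, 32, 48, 64, 80, 96, 112, …}.
The first of these with x mod 25 = 18 is 368.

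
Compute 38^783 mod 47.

Successive squares of 38 mod 47: 38^1≡38, 38^2≡34, 38^4≡28, 38^8≡32, 38^16≡37, 38^32≡6, 38^64≡36, 38^128≡27, 38^256≡24, 38^512≡12.
Since 783 = 1 + 2 + 4 + 8 + 256 + 512 in binary, 38^783 ≡ 38·34·28·32·24·12 ≡ 38 (mod 47).

38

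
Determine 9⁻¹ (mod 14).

14 = 1·9 + 5
9 = 1·5 + 4
5 = 1·4 + 1
4 = 4·1 + 0
Back-substituting gives 9·11 ≡ 1 (mod 14).

11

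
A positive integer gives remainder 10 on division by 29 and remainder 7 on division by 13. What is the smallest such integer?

358

x ≡ 7 (mod 13) gives x ∈ {7, 20, 33, 46, 59, 72, 85, 98, …}.
The first of these with x mod 29 = 10 is 358.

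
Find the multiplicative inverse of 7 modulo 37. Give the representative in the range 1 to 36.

37 = 5·7 + 2
7 = 3·2 + 1
2 = 2·1 + 0
Back-substituting gives 7·16 ≡ 1 (mod 37).

16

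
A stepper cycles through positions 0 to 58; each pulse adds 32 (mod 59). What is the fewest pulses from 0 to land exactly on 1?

59 = 1·32 + 27
32 = 1·27 + 5
27 = 5·5 + 2
5 = 2·2 + 1
2 = 2·1 + 0
Back-substituting gives 32·24 ≡ 1 (mod 59).

24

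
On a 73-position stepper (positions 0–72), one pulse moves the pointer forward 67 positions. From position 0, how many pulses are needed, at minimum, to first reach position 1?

67·12 = 804 = 11·73 + 1, so 67⁻¹ ≡ 12 (mod 73).

12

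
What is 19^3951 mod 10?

9

The units digit of 19^n cycles with period 2: 9, 1, …
3951 leaves remainder 1 on division by 2, so 19^3951 ends in 9.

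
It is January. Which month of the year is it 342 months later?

July

342 mod 12 = 6 (since 28·12 = 336).
January + 6 months → July.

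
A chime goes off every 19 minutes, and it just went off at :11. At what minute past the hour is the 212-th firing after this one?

19

212·19 = 4028.
4028 mod 60 = 8 (since 67·60 = 4020).
(11 + 8) mod 60 = 19.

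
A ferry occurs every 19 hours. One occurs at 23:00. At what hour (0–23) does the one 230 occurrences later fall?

230·19 = 4370.
4370 − 182·24 = 2, so 4370 ≡ 2 (mod 24).
(23 + 2) mod 24 = 1.

1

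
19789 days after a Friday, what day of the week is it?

Friday

19789 = 2827·7 + 0, so 19789 mod 7 = 0.
Friday + 0 days → Friday.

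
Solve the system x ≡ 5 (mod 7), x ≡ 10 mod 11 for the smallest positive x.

x ≡ 5 (mod 7) gives x ∈ {5, 12, 19, 26, 33, 40, 47, 54}.
The first of these with x mod 11 = 10 is 54.

54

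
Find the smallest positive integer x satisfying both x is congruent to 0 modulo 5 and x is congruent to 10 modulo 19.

x ≡ 0 (mod 5) gives x ∈ {0, 5, 10}.
The first of these with x mod 19 = 10 is 10.

10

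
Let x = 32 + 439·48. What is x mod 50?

439·48 = 21072.
21072 = 421·50 + 22, so 21072 mod 50 = 22.
(32 + 22) mod 50 = 4.

4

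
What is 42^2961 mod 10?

2

Powers of 2 mod 10 repeat with period 4: 2, 4, 8, 6.
2961 mod 4 = 1, so the last digit matches 2^1 = 2.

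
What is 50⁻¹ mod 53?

50·35 = 1750 = 33·53 + 1, so 50⁻¹ ≡ 35 (mod 53).

35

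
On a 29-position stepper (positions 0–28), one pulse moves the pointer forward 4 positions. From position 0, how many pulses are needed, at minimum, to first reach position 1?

4·22 = 88 = 3·29 + 1, so 4⁻¹ ≡ 22 (mod 29).

22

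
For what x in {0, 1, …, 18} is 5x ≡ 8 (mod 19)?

13

The inverse of 5 mod 19 is 4 (since 5·4 = 20 ≡ 1).
Multiplying both sides by 4: x ≡ 4·8 = 32 ≡ 13 (mod 19).
Check: 5·13 = 65 = 3·19 + 8.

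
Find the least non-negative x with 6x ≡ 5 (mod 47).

40

The inverse of 6 mod 47 is 8 (since 6·8 = 48 ≡ 1).
Multiplying both sides by 8: x ≡ 8·5 = 40 ≡ 40 (mod 47).
Check: 6·40 = 240 = 5·47 + 5.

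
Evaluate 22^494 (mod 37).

Square-and-reduce mod 37: 22^1≡22, 22^2≡3, 22^4≡9, 22^8≡7, 22^16≡12, 22^32≡33, 22^64≡16, 22^128≡34, 22^256≡9.
494 = 2 + 4 + 8 + 32 + 64 + 128 + 256, so 22^494 ≡ 3·9·7·33·16·34·9 ≡ 30 (mod 37).

30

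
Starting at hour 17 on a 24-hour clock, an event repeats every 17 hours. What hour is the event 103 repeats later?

103·17 = 1751.
1751 mod 24 = 23 (since 72·24 = 1728).
(17 + 23) mod 24 = 16.

16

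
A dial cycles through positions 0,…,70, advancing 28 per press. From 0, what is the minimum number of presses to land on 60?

63

28⁻¹ ≡ 33 (mod 71) because 28·33 = 924 = 13·71 + 1.
Multiplying both sides by 33: x ≡ 33·60 = 1980 ≡ 63 (mod 71).
Check: 28·63 = 1764 = 24·71 + 60.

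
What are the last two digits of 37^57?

Successive squares of 37 mod 100: 37^1≡37, 37^2≡69, 37^4≡61, 37^8≡21, 37^16≡41, 37^32≡81.
57 = 1 + 8 + 16 + 32, so 37^57 ≡ 37·21·41·81 ≡ 17 (mod 100).

17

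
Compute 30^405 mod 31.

By repeated squaring mod 31: 30^1≡30, 30^2≡1, 30^4≡1, 30^8≡1, 30^16≡1, 30^32≡1, 30^64≡1, 30^128≡1, 30^256≡1.
Since 405 = 1 + 4 + 16 + 128 + 256 in binary, 30^405 ≡ 30·1·1·1·1 ≡ 30 (mod 31).

30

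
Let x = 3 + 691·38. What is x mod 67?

691·38 = 26258.
26258 = 391·67 + 61, so 26258 mod 67 = 61.
(3 + 61) mod 67 = 64.

64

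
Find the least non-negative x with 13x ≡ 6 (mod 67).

52

The inverse of 13 mod 67 is 31 (since 13·31 = 403 ≡ 1).
So x ≡ 31·6 = 186 ≡ 52 (mod 67).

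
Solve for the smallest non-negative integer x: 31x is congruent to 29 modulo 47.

7

31⁻¹ ≡ 44 (mod 47) because 31·44 = 1364 = 29·47 + 1.
So x ≡ 44·29 = 1276 ≡ 7 (mod 47).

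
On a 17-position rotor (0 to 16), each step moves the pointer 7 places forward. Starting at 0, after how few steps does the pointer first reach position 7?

7⁻¹ ≡ 5 (mod 17) because 7·5 = 35 = 2·17 + 1.
Multiplying both sides by 5: x ≡ 5·7 = 35 ≡ 1 (mod 17).

1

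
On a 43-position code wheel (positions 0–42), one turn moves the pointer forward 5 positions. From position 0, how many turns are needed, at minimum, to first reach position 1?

5·26 = 130 = 3·43 + 1, so 5⁻¹ ≡ 26 (mod 43).

26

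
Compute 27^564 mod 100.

41

Successive squares of 27 mod 100: 27^1≡27, 27^2≡29, 27^4≡41, 27^8≡81, 27^16≡61, 27^32≡21, 27^64≡41, 27^128≡81, 27^256≡61, 27^512≡21.
Since 564 = 4 + 16 + 32 + 512 in binary, 27^564 ≡ 41·61·21·21 ≡ 41 (mod 100).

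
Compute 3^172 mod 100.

41

Successive squares of 3 mod 100: 3^1≡3, 3^2≡9, 3^4≡81, 3^8≡61, 3^16≡21, 3^32≡41, 3^64≡81, 3^128≡61.
Since 172 = 4 + 8 + 32 + 128 in binary, 3^172 ≡ 81·61·41·61 ≡ 41 (mod 100).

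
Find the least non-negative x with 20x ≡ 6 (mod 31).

22

The inverse of 20 mod 31 is 14 (since 20·14 = 280 ≡ 1).
Multiplying both sides by 14: x ≡ 14·6 = 84 ≡ 22 (mod 31).
Check: 20·22 = 440 = 14·31 + 6.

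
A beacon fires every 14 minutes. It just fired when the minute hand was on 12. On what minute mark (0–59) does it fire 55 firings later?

2

55·14 = 770.
770 = 12·60 + 50, so 770 mod 60 = 50.
(12 + 50) mod 60 = 2.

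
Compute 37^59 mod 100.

73

By repeated squaring mod 100: 37^1≡37, 37^2≡69, 37^4≡61, 37^8≡21, 37^16≡41, 37^32≡81.
Since 59 = 1 + 2 + 8 + 16 + 32 in binary, 37^59 ≡ 37·69·21·41·81 ≡ 73 (mod 100).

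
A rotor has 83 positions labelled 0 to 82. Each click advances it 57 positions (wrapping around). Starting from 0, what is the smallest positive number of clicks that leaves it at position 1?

83 = 1·57 + 26
57 = 2·26 + 5
26 = 5·5 + 1
5 = 5·1 + 0
Back-substituting gives 57·67 ≡ 1 (mod 83).

67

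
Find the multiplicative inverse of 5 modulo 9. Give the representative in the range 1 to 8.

2

9 = 1·5 + 4
5 = 1·4 + 1
4 = 4·1 + 0
Back-substituting gives 5·2 ≡ 1 (mod 9).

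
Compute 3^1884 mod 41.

40

By repeated squaring mod 41: 3^1≡3, 3^2≡9, 3^4≡40, 3^8≡1, 3^16≡1, 3^32≡1, 3^64≡1, 3^128≡1, 3^256≡1, 3^512≡1, 3^1024≡1.
Since 1884 = 4 + 8 + 16 + 64 + 256 + 512 + 1024 in binary, 3^1884 ≡ 40·1·1·1·1·1·1 ≡ 40 (mod 41).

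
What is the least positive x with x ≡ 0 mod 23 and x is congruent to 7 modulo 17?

x ≡ 7 (mod 17) gives x ∈ {7, 24, 41, 58, 75, 92}.
The first of these with x mod 23 = 0 is 92.

92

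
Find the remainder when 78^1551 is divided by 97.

46

Successive squares of 78 mod 97: 78^1≡78, 78^2≡70, 78^4≡50, 78^8≡75, 78^16≡96, 78^32≡1, 78^64≡1, 78^128≡1, 78^256≡1, 78^512≡1, 78^1024≡1.
Since 1551 = 1 + 2 + 4 + 8 + 512 + 1024 in binary, 78^1551 ≡ 78·70·50·75·1·1 ≡ 46 (mod 97).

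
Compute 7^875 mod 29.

Square-and-reduce mod 29: 7^1≡7, 7^2≡20, 7^4≡23, 7^8≡7, 7^16≡20, 7^32≡23, 7^64≡7, 7^128≡20, 7^256≡23, 7^512≡7.
875 = 1 + 2 + 8 + 32 + 64 + 256 + 512, so 7^875 ≡ 7·20·7·23·7·23·7 ≡ 1 (mod 29).

1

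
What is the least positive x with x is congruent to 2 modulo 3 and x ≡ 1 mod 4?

5

x ≡ 2 (mod 3) gives x ∈ {2, 5}.
The first of these with x mod 4 = 1 is 5.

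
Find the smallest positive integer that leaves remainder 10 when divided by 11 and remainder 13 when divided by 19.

32

x ≡ 10 (mod 11) gives x ∈ {10, 21, 32}.
The first of these with x mod 19 = 13 is 32.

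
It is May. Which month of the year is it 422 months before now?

March

422 mod 12 = 2 (since 35·12 = 420).
May − 2 months → March.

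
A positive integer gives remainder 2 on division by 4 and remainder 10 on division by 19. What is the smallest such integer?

10

x ≡ 2 (mod 4) gives x ∈ {2, 6, 10}.
The first of these with x mod 19 = 10 is 10.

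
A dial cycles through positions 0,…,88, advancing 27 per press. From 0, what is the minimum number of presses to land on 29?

The inverse of 27 mod 89 is 33 (since 27·33 = 891 ≡ 1).
Multiplying both sides by 33: x ≡ 33·29 = 957 ≡ 67 (mod 89).
Check: 27·67 = 1809 = 20·89 + 29.

67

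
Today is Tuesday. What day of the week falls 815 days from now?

Friday

815 mod 7 = 3 (since 116·7 = 812).
Tuesday + 3 days → Friday.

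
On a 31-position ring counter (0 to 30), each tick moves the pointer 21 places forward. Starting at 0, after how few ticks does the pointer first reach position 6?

18

The inverse of 21 mod 31 is 3 (since 21·3 = 63 ≡ 1).
Multiplying both sides by 3: x ≡ 3·6 = 18 ≡ 18 (mod 31).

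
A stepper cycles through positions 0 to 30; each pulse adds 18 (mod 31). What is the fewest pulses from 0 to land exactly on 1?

19

31 = 1·18 + 13
18 = 1·13 + 5
13 = 2·5 + 3
5 = 1·3 + 2
3 = 1·2 + 1
2 = 2·1 + 0
Back-substituting gives 18·19 ≡ 1 (mod 31).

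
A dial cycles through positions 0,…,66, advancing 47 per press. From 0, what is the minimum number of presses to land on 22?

47⁻¹ ≡ 10 (mod 67) because 47·10 = 470 = 7·67 + 1.
Multiplying both sides by 10: x ≡ 10·22 = 220 ≡ 19 (mod 67).

19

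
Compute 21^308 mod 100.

61

Square-and-reduce mod 100: 21^1≡21, 21^2≡41, 21^4≡81, 21^8≡61, 21^16≡21, 21^32≡41, 21^64≡81, 21^128≡61, 21^256≡21.
308 = 4 + 16 + 32 + 256, so 21^308 ≡ 81·21·41·21 ≡ 61 (mod 100).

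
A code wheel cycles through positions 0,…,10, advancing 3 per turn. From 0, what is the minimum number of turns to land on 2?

8

The inverse of 3 mod 11 is 4 (since 3·4 = 12 ≡ 1).
Multiplying both sides by 4: x ≡ 4·2 = 8 ≡ 8 (mod 11).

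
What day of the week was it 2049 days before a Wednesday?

Friday

Dividing 2049 by 7 gives quotient 292 and remainder 5.
Wednesday − 5 days → Friday.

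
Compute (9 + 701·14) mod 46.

701·14 = 9814.
Dividing 9814 by 46 gives quotient 213 and remainder 16.
(9 + 16) mod 46 = 25.

25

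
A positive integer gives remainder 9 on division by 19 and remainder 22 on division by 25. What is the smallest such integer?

Since 25·16 ≡ 1 (mod 19), take x = 22 + 25·((9−22)·16 mod 19) = 22 + 25·1 = 47.
Check: 47 mod 19 = 9, 47 mod 25 = 22.

47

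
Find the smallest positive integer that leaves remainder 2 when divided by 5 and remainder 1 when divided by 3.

7

Since 3·2 ≡ 1 (mod 5), take x = 1 + 3·((2−1)·2 mod 5) = 1 + 3·2 = 7.
Check: 7 mod 5 = 2, 7 mod 3 = 1.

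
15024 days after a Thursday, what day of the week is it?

15024 = 2146·7 + 2, so 15024 mod 7 = 2.
Thursday + 2 days → Saturday.

Saturday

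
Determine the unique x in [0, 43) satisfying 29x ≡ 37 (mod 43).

The inverse of 29 mod 43 is 3 (since 29·3 = 87 ≡ 1).
Multiplying both sides by 3: x ≡ 3·37 = 111 ≡ 25 (mod 43).

25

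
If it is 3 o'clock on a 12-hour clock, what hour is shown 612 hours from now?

612 = 51·12 + 0, so 612 mod 12 = 0.
3 + 0 → 3 on a 12-hour dial.

3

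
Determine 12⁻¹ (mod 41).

24

12·24 = 288 = 7·41 + 1, so 12⁻¹ ≡ 24 (mod 41).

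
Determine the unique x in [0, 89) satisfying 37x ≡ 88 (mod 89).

37⁻¹ ≡ 77 (mod 89) because 37·77 = 2849 = 32·89 + 1.
So x ≡ 77·88 = 6776 ≡ 12 (mod 89).

12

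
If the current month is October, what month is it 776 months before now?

776 = 64·12 + 8, so 776 mod 12 = 8.
October − 8 months → February.

February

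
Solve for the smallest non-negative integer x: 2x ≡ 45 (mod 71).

2⁻¹ ≡ 36 (mod 71) because 2·36 = 72 = 1·71 + 1.
So x ≡ 36·45 = 1620 ≡ 58 (mod 71).

58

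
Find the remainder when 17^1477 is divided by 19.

Successive squares of 17 mod 19: 17^1≡17, 17^2≡4, 17^4≡16, 17^8≡9, 17^16≡5, 17^32≡6, 17^64≡17, 17^128≡4, 17^256≡16, 17^512≡9, 17^1024≡5.
1477 = 1 + 4 + 64 + 128 + 256 + 1024, so 17^1477 ≡ 17·16·17·4·16·5 ≡ 17 (mod 19).

17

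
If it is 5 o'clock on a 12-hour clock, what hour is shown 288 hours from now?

5

288 mod 12 = 0 (since 24·12 = 288).
5 + 0 → 5 on a 12-hour dial.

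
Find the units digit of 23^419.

7

The units digit of 23^n cycles with period 4: 3, 9, 7, 1, …
419 mod 4 = 3, so the last digit matches 3^3 = 7.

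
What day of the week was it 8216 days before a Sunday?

Tuesday

8216 = 1173·7 + 5, so 8216 mod 7 = 5.
Sunday − 5 days → Tuesday.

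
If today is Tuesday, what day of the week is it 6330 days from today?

Dividing 6330 by 7 gives quotient 904 and remainder 2.
Tuesday + 2 days → Thursday.

Thursday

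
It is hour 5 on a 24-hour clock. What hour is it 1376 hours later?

1376 = 57·24 + 8, so 1376 mod 24 = 8.
(5 + 8) mod 24 = 13.

13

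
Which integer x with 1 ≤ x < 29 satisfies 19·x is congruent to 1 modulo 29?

26

19·26 = 494 = 17·29 + 1, so 19⁻¹ ≡ 26 (mod 29).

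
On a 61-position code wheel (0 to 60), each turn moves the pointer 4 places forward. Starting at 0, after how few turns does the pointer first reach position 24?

6

4⁻¹ ≡ 46 (mod 61) because 4·46 = 184 = 3·61 + 1.
Multiplying both sides by 46: x ≡ 46·24 = 1104 ≡ 6 (mod 61).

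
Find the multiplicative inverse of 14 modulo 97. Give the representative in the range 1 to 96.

97 = 6·14 + 13
14 = 1·13 + 1
13 = 13·1 + 0
Back-substituting gives 14·7 ≡ 1 (mod 97).

7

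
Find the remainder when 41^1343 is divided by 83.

28

Square-and-reduce mod 83: 41^1≡41, 41^2≡21, 41^4≡26, 41^8≡12, 41^16≡61, 41^32≡69, 41^64≡30, 41^128≡70, 41^256≡3, 41^512≡9, 41^1024≡81.
Since 1343 = 1 + 2 + 4 + 8 + 16 + 32 + 256 + 1024 in binary, 41^1343 ≡ 41·21·26·12·61·69·3·81 ≡ 28 (mod 83).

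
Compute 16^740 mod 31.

Square-and-reduce mod 31: 16^1≡16, 16^2≡8, 16^4≡2, 16^8≡4, 16^16≡16, 16^32≡8, 16^64≡2, 16^128≡4, 16^256≡16, 16^512≡8.
Since 740 = 4 + 32 + 64 + 128 + 512 in binary, 16^740 ≡ 2·8·2·4·8 ≡ 1 (mod 31).

1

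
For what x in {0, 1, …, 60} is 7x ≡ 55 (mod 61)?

34

The inverse of 7 mod 61 is 35 (since 7·35 = 245 ≡ 1).
So x ≡ 35·55 = 1925 ≡ 34 (mod 61).
Check: 7·34 = 238 = 3·61 + 55.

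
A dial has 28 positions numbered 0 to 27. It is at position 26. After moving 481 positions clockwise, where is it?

Dividing 481 by 28 gives quotient 17 and remainder 5.
(26 + 5) mod 28 = 3.

3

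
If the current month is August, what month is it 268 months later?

268 − 22·12 = 4, so 268 ≡ 4 (mod 12).
August + 4 months → December.

December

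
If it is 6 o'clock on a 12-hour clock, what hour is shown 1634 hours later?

Dividing 1634 by 12 gives quotient 136 and remainder 2.
6 + 2 → 8 on a 12-hour dial.

8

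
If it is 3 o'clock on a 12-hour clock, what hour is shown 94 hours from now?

94 = 7·12 + 10, so 94 mod 12 = 10.
3 + 10 → 1 on a 12-hour dial.

1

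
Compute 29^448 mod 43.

36

Successive squares of 29 mod 43: 29^1≡29, 29^2≡24, 29^4≡17, 29^8≡31, 29^16≡15, 29^32≡10, 29^64≡14, 29^128≡24, 29^256≡17.
Since 448 = 64 + 128 + 256 in binary, 29^448 ≡ 14·24·17 ≡ 36 (mod 43).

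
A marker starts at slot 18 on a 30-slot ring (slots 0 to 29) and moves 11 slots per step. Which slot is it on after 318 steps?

6

318·11 = 3498.
Dividing 3498 by 30 gives quotient 116 and remainder 18.
(18 + 18) mod 30 = 6.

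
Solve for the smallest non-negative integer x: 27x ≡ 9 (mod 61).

27⁻¹ ≡ 52 (mod 61) because 27·52 = 1404 = 23·61 + 1.
So x ≡ 52·9 = 468 ≡ 41 (mod 61).

41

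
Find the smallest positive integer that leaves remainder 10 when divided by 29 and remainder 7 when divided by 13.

x ≡ 7 (mod 13) gives x ∈ {7, 20, 33, 46, 59, 72, 85, 98, …}.
The first of these with x mod 29 = 10 is 358.

358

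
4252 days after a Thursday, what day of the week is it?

4252 = 607·7 + 3, so 4252 mod 7 = 3.
Thursday + 3 days → Sunday.

Sunday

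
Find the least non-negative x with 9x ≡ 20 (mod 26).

8

The inverse of 9 mod 26 is 3 (since 9·3 = 27 ≡ 1).
So x ≡ 3·20 = 60 ≡ 8 (mod 26).
Check: 9·8 = 72 = 2·26 + 20.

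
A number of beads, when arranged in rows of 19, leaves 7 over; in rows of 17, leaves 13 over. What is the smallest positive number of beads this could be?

x ≡ 13 (mod 17) gives x ∈ {13, 30, 47, 64}.
The first of these with x mod 19 = 7 is 64.

64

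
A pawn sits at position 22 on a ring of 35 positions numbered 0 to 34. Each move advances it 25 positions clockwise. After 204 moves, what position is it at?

12

204·25 = 5100.
5100 mod 35 = 25 (since 145·35 = 5075).
(22 + 25) mod 35 = 12.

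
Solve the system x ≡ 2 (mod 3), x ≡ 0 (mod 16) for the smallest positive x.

x ≡ 2 (mod 3) gives x ∈ {2, 5, 8, 11, 14, 17, 20, 23, …}.
The first of these with x mod 16 = 0 is 32.

32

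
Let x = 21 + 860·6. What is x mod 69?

6

860·6 = 5160.
5160 = 74·69 + 54, so 5160 mod 69 = 54.
(21 + 54) mod 69 = 6.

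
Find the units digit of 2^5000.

Last digits of 2^n: 2, 4, 8, 6 (period 4).
5000 mod 4 = 0, so the last digit matches 2^4 = 6.

6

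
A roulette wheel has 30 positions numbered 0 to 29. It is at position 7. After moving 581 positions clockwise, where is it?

18

581 − 19·30 = 11, so 581 ≡ 11 (mod 30).
(7 + 11) mod 30 = 18.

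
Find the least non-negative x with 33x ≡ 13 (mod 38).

The inverse of 33 mod 38 is 15 (since 33·15 = 495 ≡ 1).
Multiplying both sides by 15: x ≡ 15·13 = 195 ≡ 5 (mod 38).
Check: 33·5 = 165 = 4·38 + 13.

5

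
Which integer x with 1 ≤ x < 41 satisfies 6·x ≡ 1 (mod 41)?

7

6·7 = 42 = 1·41 + 1, so 6⁻¹ ≡ 7 (mod 41).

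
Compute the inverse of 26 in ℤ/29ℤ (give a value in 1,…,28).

19

29 = 1·26 + 3
26 = 8·3 + 2
3 = 1·2 + 1
2 = 2·1 + 0
Back-substituting gives 26·19 ≡ 1 (mod 29).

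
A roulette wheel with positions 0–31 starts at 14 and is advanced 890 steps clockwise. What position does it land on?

Dividing 890 by 32 gives quotient 27 and remainder 26.
(14 + 26) mod 32 = 8.

8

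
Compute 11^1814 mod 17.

8

Successive squares of 11 mod 17: 11^1≡11, 11^2≡2, 11^4≡4, 11^8≡16, 11^16≡1, 11^32≡1, 11^64≡1, 11^128≡1, 11^256≡1, 11^512≡1, 11^1024≡1.
Since 1814 = 2 + 4 + 16 + 256 + 512 + 1024 in binary, 11^1814 ≡ 2·4·1·1·1·1 ≡ 8 (mod 17).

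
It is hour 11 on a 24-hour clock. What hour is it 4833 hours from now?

4833 − 201·24 = 9, so 4833 ≡ 9 (mod 24).
(11 + 9) mod 24 = 20.

20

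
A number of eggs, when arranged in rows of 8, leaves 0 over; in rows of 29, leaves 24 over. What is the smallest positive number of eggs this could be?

x ≡ 0 (mod 8) gives x ∈ {0, 8, 16, 24}.
The first of these with x mod 29 = 24 is 24.

24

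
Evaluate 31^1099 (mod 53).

Square-and-reduce mod 53: 31^1≡31, 31^2≡7, 31^4≡49, 31^8≡16, 31^16≡44, 31^32≡28, 31^64≡42, 31^128≡15, 31^256≡13, 31^512≡10, 31^1024≡47.
Since 1099 = 1 + 2 + 8 + 64 + 1024 in binary, 31^1099 ≡ 31·7·16·42·47 ≡ 33 (mod 53).

33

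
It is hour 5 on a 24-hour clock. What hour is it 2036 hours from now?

2036 mod 24 = 20 (since 84·24 = 2016).
(5 + 20) mod 24 = 1.

1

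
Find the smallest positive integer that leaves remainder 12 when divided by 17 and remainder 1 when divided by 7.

x ≡ 1 (mod 7) gives x ∈ {1, 8, 15, 22, 29}.
The first of these with x mod 17 = 12 is 29.

29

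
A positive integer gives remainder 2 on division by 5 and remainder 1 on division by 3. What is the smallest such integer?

x ≡ 1 (mod 3) gives x ∈ {1, 4, 7}.
The first of these with x mod 5 = 2 is 7.

7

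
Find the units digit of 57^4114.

9

Last digits of 7^n: 7, 9, 3, 1 (period 4).
4114 mod 4 = 2, so the last digit matches 7^2 = 9.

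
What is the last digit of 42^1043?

8

The units digit of 42^n cycles with period 4: 2, 4, 8, 6, …
1043 mod 4 = 3, so the last digit matches 2^3 = 8.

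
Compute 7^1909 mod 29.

Successive squares of 7 mod 29: 7^1≡7, 7^2≡20, 7^4≡23, 7^8≡7, 7^16≡20, 7^32≡23, 7^64≡7, 7^128≡20, 7^256≡23, 7^512≡7, 7^1024≡20.
1909 = 1 + 4 + 16 + 32 + 64 + 256 + 512 + 1024, so 7^1909 ≡ 7·23·20·23·7·23·7·20 ≡ 16 (mod 29).

16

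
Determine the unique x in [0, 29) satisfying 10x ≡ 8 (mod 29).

24

10⁻¹ ≡ 3 (mod 29) because 10·3 = 30 = 1·29 + 1.
Multiplying both sides by 3: x ≡ 3·8 = 24 ≡ 24 (mod 29).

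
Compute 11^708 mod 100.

By repeated squaring mod 100: 11^1≡11, 11^2≡21, 11^4≡41, 11^8≡81, 11^16≡61, 11^32≡21, 11^64≡41, 11^128≡81, 11^256≡61, 11^512≡21.
Since 708 = 4 + 64 + 128 + 512 in binary, 11^708 ≡ 41·41·81·21 ≡ 81 (mod 100).

81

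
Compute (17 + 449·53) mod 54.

449·53 = 23797.
23797 = 440·54 + 37, so 23797 mod 54 = 37.
(17 + 37) mod 54 = 0.

0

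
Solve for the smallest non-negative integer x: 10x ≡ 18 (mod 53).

23

The inverse of 10 mod 53 is 16 (since 10·16 = 160 ≡ 1).
So x ≡ 16·18 = 288 ≡ 23 (mod 53).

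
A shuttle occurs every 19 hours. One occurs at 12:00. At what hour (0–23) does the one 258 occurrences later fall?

18

258·19 = 4902.
4902 = 204·24 + 6, so 4902 mod 24 = 6.
(12 + 6) mod 24 = 18.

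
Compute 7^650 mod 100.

By repeated squaring mod 100: 7^1≡7, 7^2≡49, 7^4≡1, 7^8≡1, 7^16≡1, 7^32≡1, 7^64≡1, 7^128≡1, 7^256≡1, 7^512≡1.
Since 650 = 2 + 8 + 128 + 512 in binary, 7^650 ≡ 49·1·1·1 ≡ 49 (mod 100).

49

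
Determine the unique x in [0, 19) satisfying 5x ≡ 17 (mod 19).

5⁻¹ ≡ 4 (mod 19) because 5·4 = 20 = 1·19 + 1.
So x ≡ 4·17 = 68 ≡ 11 (mod 19).
Check: 5·11 = 55 = 2·19 + 17.

11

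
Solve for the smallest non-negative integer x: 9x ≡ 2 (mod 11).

The inverse of 9 mod 11 is 5 (since 9·5 = 45 ≡ 1).
So x ≡ 5·2 = 10 ≡ 10 (mod 11).
Check: 9·10 = 90 = 8·11 + 2.

10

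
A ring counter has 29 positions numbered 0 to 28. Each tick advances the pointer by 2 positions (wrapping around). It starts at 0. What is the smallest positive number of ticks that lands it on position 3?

16

The inverse of 2 mod 29 is 15 (since 2·15 = 30 ≡ 1).
Multiplying both sides by 15: x ≡ 15·3 = 45 ≡ 16 (mod 29).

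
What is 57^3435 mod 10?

3

Powers of 7 mod 10 repeat with period 4: 7, 9, 3, 1.
3435 leaves remainder 3 on division by 4, so 57^3435 ends in 3.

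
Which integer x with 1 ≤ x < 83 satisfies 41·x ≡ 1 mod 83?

83 = 2·41 + 1
41 = 41·1 + 0
Back-substituting gives 41·81 ≡ 1 (mod 83).

81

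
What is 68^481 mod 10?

The units digit of 68^n cycles with period 4: 8, 4, 2, 6, …
481 leaves remainder 1 on division by 4, so 68^481 ends in 8.

8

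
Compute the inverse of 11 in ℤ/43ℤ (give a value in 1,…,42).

11·4 = 44 = 1·43 + 1, so 11⁻¹ ≡ 4 (mod 43).

4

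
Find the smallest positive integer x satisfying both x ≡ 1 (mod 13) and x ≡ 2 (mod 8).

Since 8·5 ≡ 1 (mod 13), take x = 2 + 8·((1−2)·5 mod 13) = 2 + 8·8 = 66.
Check: 66 mod 13 = 1, 66 mod 8 = 2.

66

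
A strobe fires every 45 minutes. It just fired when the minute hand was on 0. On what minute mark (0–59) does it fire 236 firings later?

236·45 = 10620.
10620 mod 60 = 0 (since 177·60 = 10620).
(0 + 0) mod 60 = 0.

0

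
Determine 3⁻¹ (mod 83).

28

83 = 27·3 + 2
3 = 1·2 + 1
2 = 2·1 + 0
Back-substituting gives 3·28 ≡ 1 (mod 83).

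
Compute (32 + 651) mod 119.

88

651 = 5·119 + 56, so 651 mod 119 = 56.
(32 + 56) mod 119 = 88.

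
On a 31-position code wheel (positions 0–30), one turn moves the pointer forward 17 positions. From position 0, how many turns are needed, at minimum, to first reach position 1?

17·11 = 187 = 6·31 + 1, so 17⁻¹ ≡ 11 (mod 31).

11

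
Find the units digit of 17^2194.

9

The units digit of 17^n cycles with period 4: 7, 9, 3, 1, …
2194 leaves remainder 2 on division by 4, so 17^2194 ends in 9.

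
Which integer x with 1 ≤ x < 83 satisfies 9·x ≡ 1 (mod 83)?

83 = 9·9 + 2
9 = 4·2 + 1
2 = 2·1 + 0
Back-substituting gives 9·37 ≡ 1 (mod 83).

37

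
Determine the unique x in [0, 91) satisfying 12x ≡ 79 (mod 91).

90

The inverse of 12 mod 91 is 38 (since 12·38 = 456 ≡ 1).
Multiplying both sides by 38: x ≡ 38·79 = 3002 ≡ 90 (mod 91).
Check: 12·90 = 1080 = 11·91 + 79.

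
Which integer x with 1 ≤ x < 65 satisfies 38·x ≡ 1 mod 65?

12

38·12 = 456 = 7·65 + 1, so 38⁻¹ ≡ 12 (mod 65).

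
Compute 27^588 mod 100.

81

By repeated squaring mod 100: 27^1≡27, 27^2≡29, 27^4≡41, 27^8≡81, 27^16≡61, 27^32≡21, 27^64≡41, 27^128≡81, 27^256≡61, 27^512≡21.
Since 588 = 4 + 8 + 64 + 512 in binary, 27^588 ≡ 41·81·41·21 ≡ 81 (mod 100).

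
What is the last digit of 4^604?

6

The units digit of 4^n cycles with period 2: 4, 6, …
604 mod 2 = 0, so the last digit matches 4^2 = 6.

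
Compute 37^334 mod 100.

Successive squares of 37 mod 100: 37^1≡37, 37^2≡69, 37^4≡61, 37^8≡21, 37^16≡41, 37^32≡81, 37^64≡61, 37^128≡21, 37^256≡41.
Since 334 = 2 + 4 + 8 + 64 + 256 in binary, 37^334 ≡ 69·61·21·61·41 ≡ 89 (mod 100).

89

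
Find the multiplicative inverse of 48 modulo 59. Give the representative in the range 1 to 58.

48·16 = 768 = 13·59 + 1, so 48⁻¹ ≡ 16 (mod 59).

16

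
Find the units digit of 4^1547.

4

Last digits of 4^n: 4, 6 (period 2).
1547 mod 2 = 1, so the last digit matches 4^1 = 4.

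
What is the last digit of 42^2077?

Last digits of 2^n: 2, 4, 8, 6 (period 4).
2077 mod 4 = 1, so the last digit matches 2^1 = 2.

2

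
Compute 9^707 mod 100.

By repeated squaring mod 100: 9^1≡9, 9^2≡81, 9^4≡61, 9^8≡21, 9^16≡41, 9^32≡81, 9^64≡61, 9^128≡21, 9^256≡41, 9^512≡81.
707 = 1 + 2 + 64 + 128 + 512, so 9^707 ≡ 9·81·61·21·81 ≡ 69 (mod 100).

69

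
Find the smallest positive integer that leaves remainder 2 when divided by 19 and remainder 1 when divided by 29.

59

Since 29·2 ≡ 1 (mod 19), take x = 1 + 29·((2−1)·2 mod 19) = 1 + 29·2 = 59.
Check: 59 mod 19 = 2, 59 mod 29 = 1.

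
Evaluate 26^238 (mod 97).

Square-and-reduce mod 97: 26^1≡26, 26^2≡94, 26^4≡9, 26^8≡81, 26^16≡62, 26^32≡61, 26^64≡35, 26^128≡61.
Since 238 = 2 + 4 + 8 + 32 + 64 + 128 in binary, 26^238 ≡ 94·9·81·61·35·61 ≡ 65 (mod 97).

65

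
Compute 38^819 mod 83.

Square-and-reduce mod 83: 38^1≡38, 38^2≡33, 38^4≡10, 38^8≡17, 38^16≡40, 38^32≡23, 38^64≡31, 38^128≡48, 38^256≡63, 38^512≡68.
819 = 1 + 2 + 16 + 32 + 256 + 512, so 38^819 ≡ 38·33·40·23·63·68 ≡ 59 (mod 83).

59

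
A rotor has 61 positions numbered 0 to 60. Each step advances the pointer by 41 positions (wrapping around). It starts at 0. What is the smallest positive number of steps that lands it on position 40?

59

41⁻¹ ≡ 3 (mod 61) because 41·3 = 123 = 2·61 + 1.
Multiplying both sides by 3: x ≡ 3·40 = 120 ≡ 59 (mod 61).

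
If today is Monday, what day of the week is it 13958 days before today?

Dividing 13958 by 7 gives quotient 1994 and remainder 0.
Monday − 0 days → Monday.

Monday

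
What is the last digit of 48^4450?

4

Powers of 8 mod 10 repeat with period 4: 8, 4, 2, 6.
4450 mod 4 = 2, so the last digit matches 8^2 = 4.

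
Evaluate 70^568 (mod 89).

Successive squares of 70 mod 89: 70^1≡70, 70^2≡5, 70^4≡25, 70^8≡2, 70^16≡4, 70^32≡16, 70^64≡78, 70^128≡32, 70^256≡45, 70^512≡67.
568 = 8 + 16 + 32 + 512, so 70^568 ≡ 2·4·16·67 ≡ 32 (mod 89).

32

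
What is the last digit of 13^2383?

Powers of 3 mod 10 repeat with period 4: 3, 9, 7, 1.
2383 mod 4 = 3, so the last digit matches 3^3 = 7.

7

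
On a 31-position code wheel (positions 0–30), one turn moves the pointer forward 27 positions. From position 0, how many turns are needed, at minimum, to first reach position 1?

23

27·23 = 621 = 20·31 + 1, so 27⁻¹ ≡ 23 (mod 31).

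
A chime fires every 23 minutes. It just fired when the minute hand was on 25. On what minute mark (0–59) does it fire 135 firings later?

10

135·23 = 3105.
Dividing 3105 by 60 gives quotient 51 and remainder 45.
(25 + 45) mod 60 = 10.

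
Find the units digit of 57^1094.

9

Powers of 7 mod 10 repeat with period 4: 7, 9, 3, 1.
1094 mod 4 = 2, so the last digit matches 7^2 = 9.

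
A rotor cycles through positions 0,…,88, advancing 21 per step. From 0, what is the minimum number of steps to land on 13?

43

The inverse of 21 mod 89 is 17 (since 21·17 = 357 ≡ 1).
Multiplying both sides by 17: x ≡ 17·13 = 221 ≡ 43 (mod 89).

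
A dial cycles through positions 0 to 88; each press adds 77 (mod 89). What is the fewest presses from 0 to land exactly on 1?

77·37 = 2849 = 32·89 + 1, so 77⁻¹ ≡ 37 (mod 89).

37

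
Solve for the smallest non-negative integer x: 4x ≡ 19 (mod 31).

4⁻¹ ≡ 8 (mod 31) because 4·8 = 32 = 1·31 + 1.
So x ≡ 8·19 = 152 ≡ 28 (mod 31).

28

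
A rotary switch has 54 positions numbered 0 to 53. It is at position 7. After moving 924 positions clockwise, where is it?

13

924 mod 54 = 6 (since 17·54 = 918).
(7 + 6) mod 54 = 13.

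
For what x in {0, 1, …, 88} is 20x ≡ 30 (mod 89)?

The inverse of 20 mod 89 is 49 (since 20·49 = 980 ≡ 1).
So x ≡ 49·30 = 1470 ≡ 46 (mod 89).

46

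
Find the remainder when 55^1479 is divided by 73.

8

By repeated squaring mod 73: 55^1≡55, 55^2≡32, 55^4≡2, 55^8≡4, 55^16≡16, 55^32≡37, 55^64≡55, 55^128≡32, 55^256≡2, 55^512≡4, 55^1024≡16.
1479 = 1 + 2 + 4 + 64 + 128 + 256 + 1024, so 55^1479 ≡ 55·32·2·55·32·2·16 ≡ 8 (mod 73).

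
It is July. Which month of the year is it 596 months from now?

March

596 = 49·12 + 8, so 596 mod 12 = 8.
July + 8 months → March.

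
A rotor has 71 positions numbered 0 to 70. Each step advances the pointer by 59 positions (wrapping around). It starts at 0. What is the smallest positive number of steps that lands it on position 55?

25

59⁻¹ ≡ 65 (mod 71) because 59·65 = 3835 = 54·71 + 1.
So x ≡ 65·55 = 3575 ≡ 25 (mod 71).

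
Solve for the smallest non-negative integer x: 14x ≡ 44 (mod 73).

24

The inverse of 14 mod 73 is 47 (since 14·47 = 658 ≡ 1).
So x ≡ 47·44 = 2068 ≡ 24 (mod 73).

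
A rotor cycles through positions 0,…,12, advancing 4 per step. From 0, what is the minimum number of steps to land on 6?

The inverse of 4 mod 13 is 10 (since 4·10 = 40 ≡ 1).
So x ≡ 10·6 = 60 ≡ 8 (mod 13).

8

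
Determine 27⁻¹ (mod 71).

50

71 = 2·27 + 17
27 = 1·17 + 10
17 = 1·10 + 7
10 = 1·7 + 3
7 = 2·3 + 1
3 = 3·1 + 0
Back-substituting gives 27·50 ≡ 1 (mod 71).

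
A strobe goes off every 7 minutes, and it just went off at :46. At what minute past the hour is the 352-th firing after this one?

352·7 = 2464.
Dividing 2464 by 60 gives quotient 41 and remainder 4.
(46 + 4) mod 60 = 50.

50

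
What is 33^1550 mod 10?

Powers of 3 mod 10 repeat with period 4: 3, 9, 7, 1.
1550 leaves remainder 2 on division by 4, so 33^1550 ends in 9.

9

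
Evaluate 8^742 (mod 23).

Successive squares of 8 mod 23: 8^1≡8, 8^2≡18, 8^4≡2, 8^8≡4, 8^16≡16, 8^32≡3, 8^64≡9, 8^128≡12, 8^256≡6, 8^512≡13.
Since 742 = 2 + 4 + 32 + 64 + 128 + 512 in binary, 8^742 ≡ 18·2·3·9·12·13 ≡ 16 (mod 23).

16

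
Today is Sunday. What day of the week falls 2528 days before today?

Saturday

2528 = 361·7 + 1, so 2528 mod 7 = 1.
Sunday − 1 day → Saturday.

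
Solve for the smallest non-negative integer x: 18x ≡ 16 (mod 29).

18⁻¹ ≡ 21 (mod 29) because 18·21 = 378 = 13·29 + 1.
Multiplying both sides by 21: x ≡ 21·16 = 336 ≡ 17 (mod 29).

17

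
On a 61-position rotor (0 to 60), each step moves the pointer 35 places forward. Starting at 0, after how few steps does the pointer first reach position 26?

The inverse of 35 mod 61 is 7 (since 35·7 = 245 ≡ 1).
Multiplying both sides by 7: x ≡ 7·26 = 182 ≡ 60 (mod 61).

60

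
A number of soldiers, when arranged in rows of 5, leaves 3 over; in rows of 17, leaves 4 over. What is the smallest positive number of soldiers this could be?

x ≡ 3 (mod 5) gives x ∈ {3, 8, 13, 18, 23, 28, 33, 38}.
The first of these with x mod 17 = 4 is 38.

38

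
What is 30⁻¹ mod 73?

56

30·56 = 1680 = 23·73 + 1, so 30⁻¹ ≡ 56 (mod 73).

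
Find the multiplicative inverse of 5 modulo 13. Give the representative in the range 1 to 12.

13 = 2·5 + 3
5 = 1·3 + 2
3 = 1·2 + 1
2 = 2·1 + 0
Back-substituting gives 5·8 ≡ 1 (mod 13).

8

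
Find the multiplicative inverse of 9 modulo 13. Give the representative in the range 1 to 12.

3

9·3 = 27 = 2·13 + 1, so 9⁻¹ ≡ 3 (mod 13).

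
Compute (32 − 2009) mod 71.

11

Dividing 2009 by 71 gives quotient 28 and remainder 21.
(32 − 21) mod 71 = 11.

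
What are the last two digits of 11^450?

01

Square-and-reduce mod 100: 11^1≡11, 11^2≡21, 11^4≡41, 11^8≡81, 11^16≡61, 11^32≡21, 11^64≡41, 11^128≡81, 11^256≡61.
450 = 2 + 64 + 128 + 256, so 11^450 ≡ 21·41·81·61 ≡ 1 (mod 100).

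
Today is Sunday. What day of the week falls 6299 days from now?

Saturday

6299 mod 7 = 6 (since 899·7 = 6293).
Sunday + 6 days → Saturday.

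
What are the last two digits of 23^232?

By repeated squaring mod 100: 23^1≡23, 23^2≡29, 23^4≡41, 23^8≡81, 23^16≡61, 23^32≡21, 23^64≡41, 23^128≡81.
Since 232 = 8 + 32 + 64 + 128 in binary, 23^232 ≡ 81·21·41·81 ≡ 21 (mod 100).

21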